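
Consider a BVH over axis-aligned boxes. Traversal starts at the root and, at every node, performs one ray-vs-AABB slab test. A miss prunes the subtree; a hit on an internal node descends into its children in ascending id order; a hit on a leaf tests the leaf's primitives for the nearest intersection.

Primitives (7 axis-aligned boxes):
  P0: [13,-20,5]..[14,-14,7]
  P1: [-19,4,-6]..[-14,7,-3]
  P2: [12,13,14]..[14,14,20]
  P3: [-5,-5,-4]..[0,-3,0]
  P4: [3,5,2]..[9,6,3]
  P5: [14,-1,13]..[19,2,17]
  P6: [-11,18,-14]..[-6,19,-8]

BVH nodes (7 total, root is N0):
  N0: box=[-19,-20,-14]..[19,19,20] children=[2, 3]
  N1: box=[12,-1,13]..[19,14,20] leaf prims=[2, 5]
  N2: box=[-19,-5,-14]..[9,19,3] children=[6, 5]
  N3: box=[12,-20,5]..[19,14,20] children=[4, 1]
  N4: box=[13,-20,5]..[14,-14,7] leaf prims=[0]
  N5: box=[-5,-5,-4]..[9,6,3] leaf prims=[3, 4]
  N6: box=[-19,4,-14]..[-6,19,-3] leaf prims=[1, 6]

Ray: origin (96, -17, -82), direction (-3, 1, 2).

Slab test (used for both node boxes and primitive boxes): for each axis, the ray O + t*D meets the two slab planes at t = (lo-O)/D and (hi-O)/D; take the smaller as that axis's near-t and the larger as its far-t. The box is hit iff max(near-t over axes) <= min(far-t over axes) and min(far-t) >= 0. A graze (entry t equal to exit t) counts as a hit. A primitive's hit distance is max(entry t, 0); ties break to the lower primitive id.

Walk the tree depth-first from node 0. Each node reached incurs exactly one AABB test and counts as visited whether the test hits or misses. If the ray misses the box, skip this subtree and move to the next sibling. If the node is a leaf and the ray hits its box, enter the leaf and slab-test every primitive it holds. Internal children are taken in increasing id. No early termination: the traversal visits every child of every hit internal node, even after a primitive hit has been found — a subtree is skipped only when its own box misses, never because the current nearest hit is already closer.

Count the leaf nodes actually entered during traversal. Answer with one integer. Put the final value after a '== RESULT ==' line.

Traverse from the root:
N0 x:[77/3,115/3] y:[-3,36] z:[34,51] -> hit [34,36], descend [2, 3]
  N2 x:[29,115/3] y:[12,36] z:[34,85/2] -> hit [34,36], descend [5, 6]
    N5 x:[29,101/3] y:[12,23] z:[39,85/2] -> miss, prune
    N6 x:[34,115/3] y:[21,36] z:[34,79/2] -> hit [34,36] leaf, test {P1(miss), P6@t=35}
  N3 x:[77/3,28] y:[-3,31] z:[87/2,51] -> miss, prune

Summary -> nodes [0, 2, 5, 6, 3]; box-tests=5; leaf-entries=1; first=P6

== RESULT ==
1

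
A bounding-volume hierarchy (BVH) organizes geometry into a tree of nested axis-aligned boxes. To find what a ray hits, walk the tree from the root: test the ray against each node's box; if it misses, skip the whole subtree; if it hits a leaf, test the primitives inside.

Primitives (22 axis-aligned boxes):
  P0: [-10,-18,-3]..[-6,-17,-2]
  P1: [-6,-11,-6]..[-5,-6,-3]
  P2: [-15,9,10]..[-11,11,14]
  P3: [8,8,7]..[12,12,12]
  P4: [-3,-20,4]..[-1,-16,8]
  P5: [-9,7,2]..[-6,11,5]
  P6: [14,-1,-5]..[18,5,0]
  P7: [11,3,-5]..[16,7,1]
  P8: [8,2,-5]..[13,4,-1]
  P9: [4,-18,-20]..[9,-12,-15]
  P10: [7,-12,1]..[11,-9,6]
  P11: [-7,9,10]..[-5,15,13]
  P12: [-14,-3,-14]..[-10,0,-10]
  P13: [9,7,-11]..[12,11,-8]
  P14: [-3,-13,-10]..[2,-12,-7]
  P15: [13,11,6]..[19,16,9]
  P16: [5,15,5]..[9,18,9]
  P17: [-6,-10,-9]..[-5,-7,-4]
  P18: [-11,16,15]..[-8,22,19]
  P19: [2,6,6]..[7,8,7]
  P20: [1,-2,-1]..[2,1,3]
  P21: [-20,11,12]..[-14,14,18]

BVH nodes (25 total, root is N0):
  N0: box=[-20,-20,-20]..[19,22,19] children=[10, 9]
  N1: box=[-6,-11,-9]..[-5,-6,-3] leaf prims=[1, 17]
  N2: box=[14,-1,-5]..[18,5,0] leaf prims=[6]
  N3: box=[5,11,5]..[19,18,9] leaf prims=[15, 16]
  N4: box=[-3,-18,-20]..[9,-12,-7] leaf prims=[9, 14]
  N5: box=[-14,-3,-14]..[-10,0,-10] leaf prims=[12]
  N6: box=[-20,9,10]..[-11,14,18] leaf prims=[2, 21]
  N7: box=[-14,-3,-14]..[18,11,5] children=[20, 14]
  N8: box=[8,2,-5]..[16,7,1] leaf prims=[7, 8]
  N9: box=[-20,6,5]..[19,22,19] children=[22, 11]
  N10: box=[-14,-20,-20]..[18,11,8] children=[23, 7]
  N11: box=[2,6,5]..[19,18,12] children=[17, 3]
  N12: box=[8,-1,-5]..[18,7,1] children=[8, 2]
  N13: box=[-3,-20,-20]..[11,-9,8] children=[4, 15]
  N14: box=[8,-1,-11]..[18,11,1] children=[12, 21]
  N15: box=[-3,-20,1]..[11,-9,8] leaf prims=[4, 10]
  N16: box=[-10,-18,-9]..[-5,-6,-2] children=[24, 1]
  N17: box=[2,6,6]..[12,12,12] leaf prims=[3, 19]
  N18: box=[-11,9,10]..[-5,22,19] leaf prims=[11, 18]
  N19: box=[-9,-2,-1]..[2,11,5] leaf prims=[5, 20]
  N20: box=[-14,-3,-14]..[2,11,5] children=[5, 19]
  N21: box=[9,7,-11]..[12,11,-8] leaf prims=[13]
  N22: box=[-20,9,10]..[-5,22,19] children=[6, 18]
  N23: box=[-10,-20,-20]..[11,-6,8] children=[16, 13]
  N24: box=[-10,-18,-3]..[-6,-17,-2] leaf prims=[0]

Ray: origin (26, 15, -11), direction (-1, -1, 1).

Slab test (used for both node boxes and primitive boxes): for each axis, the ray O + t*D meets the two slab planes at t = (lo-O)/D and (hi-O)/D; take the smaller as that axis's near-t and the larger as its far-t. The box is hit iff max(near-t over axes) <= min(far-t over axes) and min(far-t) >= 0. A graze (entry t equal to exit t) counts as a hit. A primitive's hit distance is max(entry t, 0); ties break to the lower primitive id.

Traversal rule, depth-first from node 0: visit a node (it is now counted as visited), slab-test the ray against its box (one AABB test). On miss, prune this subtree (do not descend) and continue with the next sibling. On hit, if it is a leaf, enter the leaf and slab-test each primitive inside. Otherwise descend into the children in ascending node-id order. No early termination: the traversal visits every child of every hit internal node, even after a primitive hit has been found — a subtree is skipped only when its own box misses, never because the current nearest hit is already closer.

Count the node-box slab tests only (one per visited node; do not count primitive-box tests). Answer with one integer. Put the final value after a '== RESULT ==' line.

Traverse from the root:
N0 x:[7,46] y:[-7,35] z:[-9,30] -> hit [7,30], descend [9, 10]
  N9 x:[7,46] y:[-7,9] z:[16,30] -> miss, prune
  N10 x:[8,40] y:[4,35] z:[-9,19] -> hit [8,19], descend [7, 23]
    N7 x:[8,40] y:[4,18] z:[-3,16] -> hit [8,16], descend [14, 20]
      N14 x:[8,18] y:[4,16] z:[0,12] -> hit [8,12], descend [12, 21]
        N12 x:[8,18] y:[8,16] z:[6,12] -> hit [8,12], descend [2, 8]
          N2 x:[8,12] y:[10,16] z:[6,11] -> hit [10,11] leaf, test {P6@t=10}
          N8 x:[10,18] y:[8,13] z:[6,12] -> hit [10,12] leaf, test {P7@t=10, P8(miss)}
        N21 x:[14,17] y:[4,8] z:[0,3] -> miss, prune
      N20 x:[24,40] y:[4,18] z:[-3,16] -> miss, prune
    N23 x:[15,36] y:[21,35] z:[-9,19] -> miss, prune

Visited [0, 9, 10, 7, 14, 12, 2, 8, 21, 20, 23]. Tests: 11 box, 2 leaf. Nearest: P6.

== RESULT ==
11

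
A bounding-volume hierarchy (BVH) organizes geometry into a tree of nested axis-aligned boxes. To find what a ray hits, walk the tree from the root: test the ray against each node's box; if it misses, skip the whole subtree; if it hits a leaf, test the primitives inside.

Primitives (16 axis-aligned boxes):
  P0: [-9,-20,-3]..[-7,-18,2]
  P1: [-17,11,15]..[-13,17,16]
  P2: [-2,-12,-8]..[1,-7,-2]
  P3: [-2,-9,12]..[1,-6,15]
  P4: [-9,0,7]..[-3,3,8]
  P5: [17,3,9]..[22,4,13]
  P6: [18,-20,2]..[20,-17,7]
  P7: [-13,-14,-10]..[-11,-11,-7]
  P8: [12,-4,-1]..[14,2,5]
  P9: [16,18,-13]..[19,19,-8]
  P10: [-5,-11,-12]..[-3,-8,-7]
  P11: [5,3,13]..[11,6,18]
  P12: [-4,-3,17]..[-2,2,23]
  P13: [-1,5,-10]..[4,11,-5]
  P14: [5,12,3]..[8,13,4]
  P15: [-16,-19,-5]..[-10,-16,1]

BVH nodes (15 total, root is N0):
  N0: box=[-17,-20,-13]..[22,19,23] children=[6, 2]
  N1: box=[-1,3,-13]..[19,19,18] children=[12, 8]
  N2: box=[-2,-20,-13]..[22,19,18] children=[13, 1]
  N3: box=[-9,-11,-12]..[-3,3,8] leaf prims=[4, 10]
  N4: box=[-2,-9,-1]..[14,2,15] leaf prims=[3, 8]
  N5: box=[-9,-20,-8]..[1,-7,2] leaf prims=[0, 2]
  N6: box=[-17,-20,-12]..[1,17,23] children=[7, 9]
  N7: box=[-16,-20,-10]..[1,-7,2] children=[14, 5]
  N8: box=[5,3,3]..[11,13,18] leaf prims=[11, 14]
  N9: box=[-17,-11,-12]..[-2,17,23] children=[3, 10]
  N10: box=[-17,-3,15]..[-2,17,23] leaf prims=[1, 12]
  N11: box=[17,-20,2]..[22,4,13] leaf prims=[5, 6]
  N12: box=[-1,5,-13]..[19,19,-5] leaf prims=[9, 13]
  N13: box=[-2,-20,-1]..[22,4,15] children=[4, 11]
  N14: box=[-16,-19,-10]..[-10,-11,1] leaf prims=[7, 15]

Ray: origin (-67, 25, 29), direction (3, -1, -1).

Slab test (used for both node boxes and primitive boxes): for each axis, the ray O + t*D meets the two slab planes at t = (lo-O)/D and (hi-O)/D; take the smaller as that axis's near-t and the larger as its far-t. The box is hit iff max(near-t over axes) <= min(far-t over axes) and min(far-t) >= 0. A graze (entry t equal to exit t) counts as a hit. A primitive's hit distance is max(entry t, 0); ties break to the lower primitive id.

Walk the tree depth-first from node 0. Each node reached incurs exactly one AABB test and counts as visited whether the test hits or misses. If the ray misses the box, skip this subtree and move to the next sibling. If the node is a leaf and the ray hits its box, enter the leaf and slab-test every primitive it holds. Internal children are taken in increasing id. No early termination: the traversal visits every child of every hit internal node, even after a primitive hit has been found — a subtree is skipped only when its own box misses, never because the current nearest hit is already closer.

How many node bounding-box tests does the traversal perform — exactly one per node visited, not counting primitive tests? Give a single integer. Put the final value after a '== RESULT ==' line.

Trace the traversal:
N0 x:[50/3,89/3] y:[6,45] z:[6,42] -> hit [50/3,89/3], descend [2, 6]
  N2 x:[65/3,89/3] y:[6,45] z:[11,42] -> hit [65/3,89/3], descend [1, 13]
    N1 x:[22,86/3] y:[6,22] z:[11,42] -> hit [22,22], descend [8, 12]
      N8 x:[24,26] y:[12,22] z:[11,26] -> miss, prune
      N12 x:[22,86/3] y:[6,20] z:[34,42] -> miss, prune
    N13 x:[65/3,89/3] y:[21,45] z:[14,30] -> hit [65/3,89/3], descend [4, 11]
      N4 x:[65/3,27] y:[23,34] z:[14,30] -> hit [23,27] leaf, test {P3(miss), P8@t=79/3}
      N11 x:[28,89/3] y:[21,45] z:[16,27] -> miss, prune
  N6 x:[50/3,68/3] y:[8,45] z:[6,41] -> hit [50/3,68/3], descend [7, 9]
    N7 x:[17,68/3] y:[32,45] z:[27,39] -> miss, prune
    N9 x:[50/3,65/3] y:[8,36] z:[6,41] -> hit [50/3,65/3], descend [3, 10]
      N3 x:[58/3,64/3] y:[22,36] z:[21,41] -> miss, prune
      N10 x:[50/3,65/3] y:[8,28] z:[6,14] -> miss, prune

Summary -> nodes [0, 2, 1, 8, 12, 13, 4, 11, 6, 7, 9, 3, 10]; box-tests=13; leaf-entries=1; first=P8

== RESULT ==
13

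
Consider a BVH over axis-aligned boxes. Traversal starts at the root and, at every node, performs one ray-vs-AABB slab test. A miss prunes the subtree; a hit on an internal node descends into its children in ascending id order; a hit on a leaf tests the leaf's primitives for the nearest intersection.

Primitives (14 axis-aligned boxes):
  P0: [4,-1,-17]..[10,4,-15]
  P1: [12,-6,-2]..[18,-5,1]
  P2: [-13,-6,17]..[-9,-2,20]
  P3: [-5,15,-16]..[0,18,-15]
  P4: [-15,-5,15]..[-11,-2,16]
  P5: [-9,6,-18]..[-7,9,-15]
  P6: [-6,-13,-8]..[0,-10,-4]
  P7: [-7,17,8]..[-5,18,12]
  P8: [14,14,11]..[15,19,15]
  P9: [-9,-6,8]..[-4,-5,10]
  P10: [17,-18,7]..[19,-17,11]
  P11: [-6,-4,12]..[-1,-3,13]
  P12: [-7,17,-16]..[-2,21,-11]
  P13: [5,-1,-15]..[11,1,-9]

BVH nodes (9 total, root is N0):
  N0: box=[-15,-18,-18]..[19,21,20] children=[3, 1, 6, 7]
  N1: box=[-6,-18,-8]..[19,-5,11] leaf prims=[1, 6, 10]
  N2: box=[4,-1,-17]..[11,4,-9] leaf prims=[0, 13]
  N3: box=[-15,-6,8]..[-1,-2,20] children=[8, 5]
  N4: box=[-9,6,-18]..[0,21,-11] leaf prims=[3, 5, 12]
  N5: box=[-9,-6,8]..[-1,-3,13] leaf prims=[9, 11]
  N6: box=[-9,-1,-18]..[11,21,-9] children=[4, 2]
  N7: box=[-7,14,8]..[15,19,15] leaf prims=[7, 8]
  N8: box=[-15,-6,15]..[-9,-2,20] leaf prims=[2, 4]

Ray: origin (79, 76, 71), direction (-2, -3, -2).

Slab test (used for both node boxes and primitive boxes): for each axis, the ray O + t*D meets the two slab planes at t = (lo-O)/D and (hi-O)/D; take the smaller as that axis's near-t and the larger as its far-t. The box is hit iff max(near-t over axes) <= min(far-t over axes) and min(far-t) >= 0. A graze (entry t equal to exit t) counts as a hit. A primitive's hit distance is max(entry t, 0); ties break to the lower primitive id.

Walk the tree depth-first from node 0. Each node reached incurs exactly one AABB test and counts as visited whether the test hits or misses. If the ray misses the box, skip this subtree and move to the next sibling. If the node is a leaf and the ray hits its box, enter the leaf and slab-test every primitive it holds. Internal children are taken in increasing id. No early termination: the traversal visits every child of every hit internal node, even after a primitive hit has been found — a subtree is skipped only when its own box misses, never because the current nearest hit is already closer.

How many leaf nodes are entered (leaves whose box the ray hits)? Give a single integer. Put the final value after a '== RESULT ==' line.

Walk:
N0 x:[30,47] y:[55/3,94/3] z:[51/2,89/2] -> hit [30,94/3], descend [1, 3, 6, 7]
  N1 x:[30,85/2] y:[27,94/3] z:[30,79/2] -> hit [30,94/3] leaf, test {P1(miss), P6(miss), P10@t=31}
  N3 x:[40,47] y:[26,82/3] z:[51/2,63/2] -> miss, prune
  N6 x:[34,44] y:[55/3,77/3] z:[40,89/2] -> miss, prune
  N7 x:[32,43] y:[19,62/3] z:[28,63/2] -> miss, prune

Summary -> nodes [0, 1, 3, 6, 7]; box-tests=5; leaf-entries=1; first=P10

== RESULT ==
1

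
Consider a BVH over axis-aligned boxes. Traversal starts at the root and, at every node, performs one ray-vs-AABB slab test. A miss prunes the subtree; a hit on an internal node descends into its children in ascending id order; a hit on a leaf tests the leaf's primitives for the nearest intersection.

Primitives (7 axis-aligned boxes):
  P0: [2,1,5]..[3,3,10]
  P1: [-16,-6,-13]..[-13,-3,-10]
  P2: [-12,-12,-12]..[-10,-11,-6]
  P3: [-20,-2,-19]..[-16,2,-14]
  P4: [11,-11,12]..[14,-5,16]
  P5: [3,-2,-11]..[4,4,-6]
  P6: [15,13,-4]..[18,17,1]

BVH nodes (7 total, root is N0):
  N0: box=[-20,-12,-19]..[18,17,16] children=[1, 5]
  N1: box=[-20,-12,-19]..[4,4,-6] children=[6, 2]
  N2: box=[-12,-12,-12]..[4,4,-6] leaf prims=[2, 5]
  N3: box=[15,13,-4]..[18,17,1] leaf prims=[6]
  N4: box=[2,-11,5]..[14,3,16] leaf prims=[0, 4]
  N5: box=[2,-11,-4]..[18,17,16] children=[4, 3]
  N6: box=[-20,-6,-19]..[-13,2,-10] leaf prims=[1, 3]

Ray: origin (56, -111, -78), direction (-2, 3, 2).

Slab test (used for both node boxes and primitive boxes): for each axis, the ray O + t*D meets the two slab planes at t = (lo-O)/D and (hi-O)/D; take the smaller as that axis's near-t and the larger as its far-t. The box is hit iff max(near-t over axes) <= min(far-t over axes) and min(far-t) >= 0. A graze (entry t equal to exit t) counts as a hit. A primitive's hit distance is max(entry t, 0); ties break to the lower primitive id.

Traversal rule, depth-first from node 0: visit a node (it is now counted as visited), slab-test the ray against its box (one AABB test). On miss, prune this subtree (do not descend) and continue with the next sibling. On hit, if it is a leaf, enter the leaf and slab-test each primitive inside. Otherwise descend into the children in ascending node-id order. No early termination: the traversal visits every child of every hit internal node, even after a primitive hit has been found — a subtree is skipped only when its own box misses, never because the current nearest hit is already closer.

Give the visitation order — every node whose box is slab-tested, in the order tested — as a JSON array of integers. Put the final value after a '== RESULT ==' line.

Walk:
N0 x:[19,38] y:[33,128/3] z:[59/2,47] -> hit [33,38], descend [1, 5]
  N1 x:[26,38] y:[33,115/3] z:[59/2,36] -> hit [33,36], descend [2, 6]
    N2 x:[26,34] y:[33,115/3] z:[33,36] -> hit [33,34] leaf, test {P2@t=33, P5(miss)}
    N6 x:[69/2,38] y:[35,113/3] z:[59/2,34] -> miss, prune
  N5 x:[19,27] y:[100/3,128/3] z:[37,47] -> miss, prune

Visited [0, 1, 2, 6, 5]. Tests: 5 box, 1 leaf. Nearest: P2.

== RESULT ==
[0, 1, 2, 6, 5]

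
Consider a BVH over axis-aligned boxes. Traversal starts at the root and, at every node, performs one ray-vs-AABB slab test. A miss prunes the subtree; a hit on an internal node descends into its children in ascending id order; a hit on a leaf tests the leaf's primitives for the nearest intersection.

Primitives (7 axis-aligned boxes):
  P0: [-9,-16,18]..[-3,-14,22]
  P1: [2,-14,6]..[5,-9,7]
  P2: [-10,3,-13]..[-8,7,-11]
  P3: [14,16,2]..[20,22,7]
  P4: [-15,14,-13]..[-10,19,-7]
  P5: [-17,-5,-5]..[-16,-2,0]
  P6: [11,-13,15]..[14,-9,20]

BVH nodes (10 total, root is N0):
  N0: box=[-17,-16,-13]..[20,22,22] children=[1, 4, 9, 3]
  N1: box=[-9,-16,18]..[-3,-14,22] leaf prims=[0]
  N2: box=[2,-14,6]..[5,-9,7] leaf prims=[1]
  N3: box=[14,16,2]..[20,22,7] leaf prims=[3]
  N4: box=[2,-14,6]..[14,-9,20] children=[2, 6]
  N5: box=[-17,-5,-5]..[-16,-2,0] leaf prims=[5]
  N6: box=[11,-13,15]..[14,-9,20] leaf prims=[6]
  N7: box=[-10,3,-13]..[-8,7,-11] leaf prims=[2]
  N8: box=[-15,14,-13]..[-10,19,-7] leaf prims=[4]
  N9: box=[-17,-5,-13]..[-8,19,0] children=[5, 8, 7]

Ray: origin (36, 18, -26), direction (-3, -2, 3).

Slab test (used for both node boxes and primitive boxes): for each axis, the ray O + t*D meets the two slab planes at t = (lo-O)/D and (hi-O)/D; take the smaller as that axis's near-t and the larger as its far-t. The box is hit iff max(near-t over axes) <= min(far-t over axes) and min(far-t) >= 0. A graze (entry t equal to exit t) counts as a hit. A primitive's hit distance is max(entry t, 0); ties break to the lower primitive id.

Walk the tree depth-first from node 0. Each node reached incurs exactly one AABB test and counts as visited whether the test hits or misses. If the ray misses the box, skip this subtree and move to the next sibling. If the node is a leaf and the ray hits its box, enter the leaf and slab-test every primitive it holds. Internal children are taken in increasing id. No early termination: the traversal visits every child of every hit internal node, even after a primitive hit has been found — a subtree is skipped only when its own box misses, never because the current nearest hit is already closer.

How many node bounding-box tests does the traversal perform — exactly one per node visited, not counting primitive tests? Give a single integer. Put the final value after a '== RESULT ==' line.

Traverse from the root:
N0 x:[16/3,53/3] y:[-2,17] z:[13/3,16] -> hit [16/3,16], descend [1, 3, 4, 9]
  N1 x:[13,15] y:[16,17] z:[44/3,16] -> miss, prune
  N3 x:[16/3,22/3] y:[-2,1] z:[28/3,11] -> miss, prune
  N4 x:[22/3,34/3] y:[27/2,16] z:[32/3,46/3] -> miss, prune
  N9 x:[44/3,53/3] y:[-1/2,23/2] z:[13/3,26/3] -> miss, prune

5 AABB tests over nodes [0, 1, 3, 4, 9]; 0 leaves entered; closest miss.

== RESULT ==
5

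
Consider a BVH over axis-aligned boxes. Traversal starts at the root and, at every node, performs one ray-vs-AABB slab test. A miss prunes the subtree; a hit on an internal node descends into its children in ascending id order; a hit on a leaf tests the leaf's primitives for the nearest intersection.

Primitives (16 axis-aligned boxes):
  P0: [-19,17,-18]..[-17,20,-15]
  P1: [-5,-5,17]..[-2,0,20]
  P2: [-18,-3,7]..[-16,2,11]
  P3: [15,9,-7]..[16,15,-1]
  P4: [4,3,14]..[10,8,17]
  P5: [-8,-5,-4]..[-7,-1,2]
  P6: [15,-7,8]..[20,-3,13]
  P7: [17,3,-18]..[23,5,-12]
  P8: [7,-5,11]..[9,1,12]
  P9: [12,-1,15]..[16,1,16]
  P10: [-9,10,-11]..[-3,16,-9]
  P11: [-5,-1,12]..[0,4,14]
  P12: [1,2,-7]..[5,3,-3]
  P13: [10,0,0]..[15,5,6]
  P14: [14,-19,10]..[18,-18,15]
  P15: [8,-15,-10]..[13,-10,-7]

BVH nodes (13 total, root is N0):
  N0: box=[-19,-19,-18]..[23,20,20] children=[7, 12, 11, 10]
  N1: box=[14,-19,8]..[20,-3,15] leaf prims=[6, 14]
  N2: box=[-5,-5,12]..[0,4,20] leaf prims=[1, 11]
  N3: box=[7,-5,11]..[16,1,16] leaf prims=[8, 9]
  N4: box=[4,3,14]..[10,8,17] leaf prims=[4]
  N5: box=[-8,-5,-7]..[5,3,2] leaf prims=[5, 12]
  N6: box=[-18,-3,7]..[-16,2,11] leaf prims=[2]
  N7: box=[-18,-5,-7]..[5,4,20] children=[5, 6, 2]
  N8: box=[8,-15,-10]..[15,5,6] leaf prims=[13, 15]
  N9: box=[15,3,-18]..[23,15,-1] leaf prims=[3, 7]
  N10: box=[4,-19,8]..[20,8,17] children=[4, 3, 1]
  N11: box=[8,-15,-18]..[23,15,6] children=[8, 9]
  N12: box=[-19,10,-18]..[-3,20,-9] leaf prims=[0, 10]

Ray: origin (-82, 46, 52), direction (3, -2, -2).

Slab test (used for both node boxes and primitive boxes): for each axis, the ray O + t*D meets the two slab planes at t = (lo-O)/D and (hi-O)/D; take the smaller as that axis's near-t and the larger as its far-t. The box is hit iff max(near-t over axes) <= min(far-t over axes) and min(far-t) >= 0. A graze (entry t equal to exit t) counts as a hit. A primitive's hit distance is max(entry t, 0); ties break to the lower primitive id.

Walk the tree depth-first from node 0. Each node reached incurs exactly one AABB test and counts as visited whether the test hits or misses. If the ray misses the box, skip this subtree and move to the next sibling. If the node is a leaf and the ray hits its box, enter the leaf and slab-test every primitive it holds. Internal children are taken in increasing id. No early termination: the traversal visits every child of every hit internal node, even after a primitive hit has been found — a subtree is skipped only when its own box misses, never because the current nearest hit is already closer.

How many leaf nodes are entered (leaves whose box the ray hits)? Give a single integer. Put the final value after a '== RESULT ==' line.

Walk:
N0 x:[21,35] y:[13,65/2] z:[16,35] -> hit [21,65/2], descend [7, 10, 11, 12]
  N7 x:[64/3,29] y:[21,51/2] z:[16,59/2] -> hit [64/3,51/2], descend [2, 5, 6]
    N2 x:[77/3,82/3] y:[21,51/2] z:[16,20] -> miss, prune
    N5 x:[74/3,29] y:[43/2,51/2] z:[25,59/2] -> hit [25,51/2] leaf, test {P5@t=25, P12(miss)}
    N6 x:[64/3,22] y:[22,49/2] z:[41/2,45/2] -> hit [22,22] leaf, test {P2@t=22}
  N10 x:[86/3,34] y:[19,65/2] z:[35/2,22] -> miss, prune
  N11 x:[30,35] y:[31/2,61/2] z:[23,35] -> hit [30,61/2], descend [8, 9]
    N8 x:[30,97/3] y:[41/2,61/2] z:[23,31] -> hit [30,61/2] leaf, test {P13(miss), P15@t=30}
    N9 x:[97/3,35] y:[31/2,43/2] z:[53/2,35] -> miss, prune
  N12 x:[21,79/3] y:[13,18] z:[61/2,35] -> miss, prune

Summary -> nodes [0, 7, 2, 5, 6, 10, 11, 8, 9, 12]; box-tests=10; leaf-entries=3; first=P2

== RESULT ==
3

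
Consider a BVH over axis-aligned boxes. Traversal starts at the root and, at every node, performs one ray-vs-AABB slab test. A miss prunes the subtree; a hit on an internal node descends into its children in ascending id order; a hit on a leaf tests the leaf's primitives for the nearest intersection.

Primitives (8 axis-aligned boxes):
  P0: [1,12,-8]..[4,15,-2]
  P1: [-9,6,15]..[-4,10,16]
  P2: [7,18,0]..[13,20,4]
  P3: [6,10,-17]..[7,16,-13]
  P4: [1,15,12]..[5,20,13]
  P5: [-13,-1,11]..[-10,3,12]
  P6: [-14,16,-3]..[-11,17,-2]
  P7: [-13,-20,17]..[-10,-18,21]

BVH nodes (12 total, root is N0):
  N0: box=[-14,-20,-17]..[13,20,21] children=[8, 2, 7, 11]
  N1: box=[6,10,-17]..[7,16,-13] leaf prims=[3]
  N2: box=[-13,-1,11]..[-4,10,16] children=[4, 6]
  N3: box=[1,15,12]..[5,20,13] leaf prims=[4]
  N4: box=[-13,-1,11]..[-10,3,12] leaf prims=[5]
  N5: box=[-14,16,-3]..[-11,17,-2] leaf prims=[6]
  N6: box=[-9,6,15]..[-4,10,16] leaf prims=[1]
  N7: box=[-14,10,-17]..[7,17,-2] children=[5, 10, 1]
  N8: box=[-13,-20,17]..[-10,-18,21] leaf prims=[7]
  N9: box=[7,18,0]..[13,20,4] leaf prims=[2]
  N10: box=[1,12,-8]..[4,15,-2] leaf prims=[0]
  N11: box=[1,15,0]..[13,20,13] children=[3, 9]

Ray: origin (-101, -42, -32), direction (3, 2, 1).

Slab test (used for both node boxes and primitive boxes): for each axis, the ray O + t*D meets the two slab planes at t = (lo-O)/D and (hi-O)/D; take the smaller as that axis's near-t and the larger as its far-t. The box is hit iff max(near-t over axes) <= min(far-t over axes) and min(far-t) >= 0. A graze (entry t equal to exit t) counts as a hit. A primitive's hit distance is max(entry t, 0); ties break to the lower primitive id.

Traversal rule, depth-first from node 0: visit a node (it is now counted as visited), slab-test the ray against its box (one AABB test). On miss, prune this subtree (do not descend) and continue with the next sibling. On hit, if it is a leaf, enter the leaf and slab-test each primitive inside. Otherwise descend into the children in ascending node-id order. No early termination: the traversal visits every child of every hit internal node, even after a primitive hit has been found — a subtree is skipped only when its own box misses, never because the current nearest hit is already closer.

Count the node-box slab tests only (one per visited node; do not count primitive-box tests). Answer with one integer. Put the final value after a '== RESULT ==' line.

Traverse from the root:
N0 x:[29,38] y:[11,31] z:[15,53] -> hit [29,31], descend [2, 7, 8, 11]
  N2 x:[88/3,97/3] y:[41/2,26] z:[43,48] -> miss, prune
  N7 x:[29,36] y:[26,59/2] z:[15,30] -> hit [29,59/2], descend [1, 5, 10]
    N1 x:[107/3,36] y:[26,29] z:[15,19] -> miss, prune
    N5 x:[29,30] y:[29,59/2] z:[29,30] -> hit [29,59/2] leaf, test {P6@t=29}
    N10 x:[34,35] y:[27,57/2] z:[24,30] -> miss, prune
  N8 x:[88/3,91/3] y:[11,12] z:[49,53] -> miss, prune
  N11 x:[34,38] y:[57/2,31] z:[32,45] -> miss, prune

Visited [0, 2, 7, 1, 5, 10, 8, 11]. Tests: 8 box, 1 leaf. Nearest: P6.

== RESULT ==
8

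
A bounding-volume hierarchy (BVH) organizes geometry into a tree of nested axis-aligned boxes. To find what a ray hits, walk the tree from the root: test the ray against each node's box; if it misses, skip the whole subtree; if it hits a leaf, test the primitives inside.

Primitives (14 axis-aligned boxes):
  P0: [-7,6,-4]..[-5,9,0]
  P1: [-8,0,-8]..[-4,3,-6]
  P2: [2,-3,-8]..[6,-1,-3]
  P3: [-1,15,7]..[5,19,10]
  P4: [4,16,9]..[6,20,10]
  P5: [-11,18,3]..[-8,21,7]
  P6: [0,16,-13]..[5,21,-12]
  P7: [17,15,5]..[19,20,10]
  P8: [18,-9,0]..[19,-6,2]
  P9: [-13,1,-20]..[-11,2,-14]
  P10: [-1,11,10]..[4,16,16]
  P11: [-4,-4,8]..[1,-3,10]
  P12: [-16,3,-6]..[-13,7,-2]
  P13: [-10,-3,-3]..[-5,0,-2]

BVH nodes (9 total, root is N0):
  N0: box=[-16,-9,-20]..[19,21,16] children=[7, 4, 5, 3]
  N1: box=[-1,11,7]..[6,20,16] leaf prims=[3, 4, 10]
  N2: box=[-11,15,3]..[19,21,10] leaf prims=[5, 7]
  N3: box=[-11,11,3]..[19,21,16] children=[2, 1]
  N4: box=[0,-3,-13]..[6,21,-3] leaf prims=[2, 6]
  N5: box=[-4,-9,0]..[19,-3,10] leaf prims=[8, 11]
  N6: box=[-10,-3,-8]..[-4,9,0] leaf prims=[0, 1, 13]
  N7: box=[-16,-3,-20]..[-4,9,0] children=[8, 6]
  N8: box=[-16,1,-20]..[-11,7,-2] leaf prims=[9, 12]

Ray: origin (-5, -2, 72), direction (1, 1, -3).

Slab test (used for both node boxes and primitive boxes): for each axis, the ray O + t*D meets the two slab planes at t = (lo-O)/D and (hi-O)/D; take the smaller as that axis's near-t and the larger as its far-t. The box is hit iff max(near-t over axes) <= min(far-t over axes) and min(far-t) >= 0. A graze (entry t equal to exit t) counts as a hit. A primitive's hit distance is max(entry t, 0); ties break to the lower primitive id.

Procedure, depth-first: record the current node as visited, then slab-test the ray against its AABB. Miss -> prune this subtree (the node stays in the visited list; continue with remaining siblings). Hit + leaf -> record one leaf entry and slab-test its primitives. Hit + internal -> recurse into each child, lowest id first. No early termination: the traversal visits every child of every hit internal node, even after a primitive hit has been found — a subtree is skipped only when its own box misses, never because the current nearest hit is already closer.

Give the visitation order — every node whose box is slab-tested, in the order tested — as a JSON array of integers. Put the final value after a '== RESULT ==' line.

Traverse from the root:
N0 x:[-11,24] y:[-7,23] z:[56/3,92/3] -> hit [56/3,23], descend [3, 4, 5, 7]
  N3 x:[-6,24] y:[13,23] z:[56/3,23] -> hit [56/3,23], descend [1, 2]
    N1 x:[4,11] y:[13,22] z:[56/3,65/3] -> miss, prune
    N2 x:[-6,24] y:[17,23] z:[62/3,23] -> hit [62/3,23] leaf, test {P5(miss), P7@t=22}
  N4 x:[5,11] y:[-1,23] z:[25,85/3] -> miss, prune
  N5 x:[1,24] y:[-7,-1] z:[62/3,24] -> miss, prune
  N7 x:[-11,1] y:[-1,11] z:[24,92/3] -> miss, prune

Summary -> nodes [0, 3, 1, 2, 4, 5, 7]; box-tests=7; leaf-entries=1; first=P7

== RESULT ==
[0, 3, 1, 2, 4, 5, 7]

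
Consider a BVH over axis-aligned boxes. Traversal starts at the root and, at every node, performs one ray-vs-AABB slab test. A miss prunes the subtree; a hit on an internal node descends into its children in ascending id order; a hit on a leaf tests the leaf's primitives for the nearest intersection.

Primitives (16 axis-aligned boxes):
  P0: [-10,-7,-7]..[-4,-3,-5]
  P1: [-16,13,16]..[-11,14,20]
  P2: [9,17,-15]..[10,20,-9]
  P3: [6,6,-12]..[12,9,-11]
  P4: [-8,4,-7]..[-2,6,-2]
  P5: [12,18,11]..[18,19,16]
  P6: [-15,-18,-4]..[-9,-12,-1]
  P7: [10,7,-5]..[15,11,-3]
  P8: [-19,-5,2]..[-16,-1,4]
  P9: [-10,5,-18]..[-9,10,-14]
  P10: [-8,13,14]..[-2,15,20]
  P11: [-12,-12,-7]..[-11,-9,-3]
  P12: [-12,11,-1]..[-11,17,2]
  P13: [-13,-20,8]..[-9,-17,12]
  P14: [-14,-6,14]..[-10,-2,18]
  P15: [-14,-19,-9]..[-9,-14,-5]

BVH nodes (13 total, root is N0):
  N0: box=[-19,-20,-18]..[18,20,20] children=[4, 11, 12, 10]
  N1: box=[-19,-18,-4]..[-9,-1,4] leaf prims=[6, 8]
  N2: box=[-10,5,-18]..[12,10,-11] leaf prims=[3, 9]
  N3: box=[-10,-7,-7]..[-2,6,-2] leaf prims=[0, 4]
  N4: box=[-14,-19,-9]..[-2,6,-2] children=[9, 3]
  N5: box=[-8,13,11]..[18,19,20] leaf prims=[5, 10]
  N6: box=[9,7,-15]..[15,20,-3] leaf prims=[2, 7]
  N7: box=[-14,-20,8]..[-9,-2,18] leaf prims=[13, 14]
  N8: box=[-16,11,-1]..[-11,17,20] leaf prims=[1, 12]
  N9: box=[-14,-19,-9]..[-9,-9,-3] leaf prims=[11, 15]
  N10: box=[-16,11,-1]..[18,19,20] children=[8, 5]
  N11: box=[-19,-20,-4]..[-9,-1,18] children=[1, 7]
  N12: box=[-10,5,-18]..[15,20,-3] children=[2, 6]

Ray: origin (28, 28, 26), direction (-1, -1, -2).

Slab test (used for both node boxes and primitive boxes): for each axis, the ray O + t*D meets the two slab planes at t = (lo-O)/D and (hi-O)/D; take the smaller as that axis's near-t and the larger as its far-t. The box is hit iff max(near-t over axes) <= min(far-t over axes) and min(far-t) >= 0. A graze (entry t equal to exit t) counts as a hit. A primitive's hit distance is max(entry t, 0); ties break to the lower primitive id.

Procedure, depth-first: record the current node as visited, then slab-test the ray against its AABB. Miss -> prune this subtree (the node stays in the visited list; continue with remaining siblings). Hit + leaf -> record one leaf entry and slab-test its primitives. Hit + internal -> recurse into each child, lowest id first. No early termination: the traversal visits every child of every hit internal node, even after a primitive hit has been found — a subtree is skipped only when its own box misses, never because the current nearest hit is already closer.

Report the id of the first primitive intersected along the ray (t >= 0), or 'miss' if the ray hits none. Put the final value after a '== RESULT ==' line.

Walk:
N0 x:[10,47] y:[8,48] z:[3,22] -> hit [10,22], descend [4, 10, 11, 12]
  N4 x:[30,42] y:[22,47] z:[14,35/2] -> miss, prune
  N10 x:[10,44] y:[9,17] z:[3,27/2] -> hit [10,27/2], descend [5, 8]
    N5 x:[10,36] y:[9,15] z:[3,15/2] -> miss, prune
    N8 x:[39,44] y:[11,17] z:[3,27/2] -> miss, prune
  N11 x:[37,47] y:[29,48] z:[4,15] -> miss, prune
  N12 x:[13,38] y:[8,23] z:[29/2,22] -> hit [29/2,22], descend [2, 6]
    N2 x:[16,38] y:[18,23] z:[37/2,22] -> hit [37/2,22] leaf, test {P3@t=19, P9(miss)}
    N6 x:[13,19] y:[8,21] z:[29/2,41/2] -> hit [29/2,19] leaf, test {P2(miss), P7(miss)}

Summary -> nodes [0, 4, 10, 5, 8, 11, 12, 2, 6]; box-tests=9; leaf-entries=2; first=P3

== RESULT ==
3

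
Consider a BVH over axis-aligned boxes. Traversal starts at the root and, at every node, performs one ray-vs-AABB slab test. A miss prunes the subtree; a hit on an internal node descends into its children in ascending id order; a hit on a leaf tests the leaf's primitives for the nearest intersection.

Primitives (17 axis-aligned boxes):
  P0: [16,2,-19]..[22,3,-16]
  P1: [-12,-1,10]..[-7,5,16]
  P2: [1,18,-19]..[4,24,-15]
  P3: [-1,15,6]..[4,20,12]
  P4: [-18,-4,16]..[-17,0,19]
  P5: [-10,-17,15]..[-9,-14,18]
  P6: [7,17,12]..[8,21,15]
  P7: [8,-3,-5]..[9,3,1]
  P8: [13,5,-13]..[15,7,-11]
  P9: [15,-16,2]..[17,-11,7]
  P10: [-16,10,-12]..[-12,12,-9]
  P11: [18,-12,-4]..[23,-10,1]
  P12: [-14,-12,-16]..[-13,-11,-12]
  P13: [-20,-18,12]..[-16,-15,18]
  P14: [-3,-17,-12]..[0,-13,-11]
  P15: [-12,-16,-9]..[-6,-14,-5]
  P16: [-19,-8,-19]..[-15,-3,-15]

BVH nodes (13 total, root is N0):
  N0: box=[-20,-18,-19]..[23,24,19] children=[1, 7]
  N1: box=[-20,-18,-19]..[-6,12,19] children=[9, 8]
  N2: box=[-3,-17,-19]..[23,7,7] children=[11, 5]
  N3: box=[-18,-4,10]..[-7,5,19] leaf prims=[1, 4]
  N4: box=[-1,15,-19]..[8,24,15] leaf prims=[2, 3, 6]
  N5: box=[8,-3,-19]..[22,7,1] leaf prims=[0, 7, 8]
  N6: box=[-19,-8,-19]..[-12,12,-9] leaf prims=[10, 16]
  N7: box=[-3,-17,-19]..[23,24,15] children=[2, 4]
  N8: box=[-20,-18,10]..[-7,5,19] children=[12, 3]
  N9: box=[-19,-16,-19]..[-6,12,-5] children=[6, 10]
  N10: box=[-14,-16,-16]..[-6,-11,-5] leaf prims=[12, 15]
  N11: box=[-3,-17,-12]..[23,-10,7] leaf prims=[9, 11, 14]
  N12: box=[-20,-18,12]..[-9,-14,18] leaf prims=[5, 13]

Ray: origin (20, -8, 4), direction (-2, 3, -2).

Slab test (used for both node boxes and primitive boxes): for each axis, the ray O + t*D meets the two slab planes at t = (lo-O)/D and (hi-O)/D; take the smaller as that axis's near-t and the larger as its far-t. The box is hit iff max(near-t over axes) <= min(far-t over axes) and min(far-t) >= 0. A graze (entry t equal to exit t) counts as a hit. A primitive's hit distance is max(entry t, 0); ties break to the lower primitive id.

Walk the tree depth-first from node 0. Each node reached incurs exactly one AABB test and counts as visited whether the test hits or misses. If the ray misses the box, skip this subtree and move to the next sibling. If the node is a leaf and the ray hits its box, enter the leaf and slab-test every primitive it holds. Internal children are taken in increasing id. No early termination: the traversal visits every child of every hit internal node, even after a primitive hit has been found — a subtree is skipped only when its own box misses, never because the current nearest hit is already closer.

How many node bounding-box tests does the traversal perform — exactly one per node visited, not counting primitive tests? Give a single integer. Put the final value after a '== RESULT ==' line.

Traverse from the root:
N0 x:[-3/2,20] y:[-10/3,32/3] z:[-15/2,23/2] -> hit [-3/2,32/3], descend [1, 7]
  N1 x:[13,20] y:[-10/3,20/3] z:[-15/2,23/2] -> miss, prune
  N7 x:[-3/2,23/2] y:[-3,32/3] z:[-11/2,23/2] -> hit [-3/2,32/3], descend [2, 4]
    N2 x:[-3/2,23/2] y:[-3,5] z:[-3/2,23/2] -> hit [-3/2,5], descend [5, 11]
      N5 x:[-1,6] y:[5/3,5] z:[3/2,23/2] -> hit [5/3,5] leaf, test {P0(miss), P7(miss), P8(miss)}
      N11 x:[-3/2,23/2] y:[-3,-2/3] z:[-3/2,8] -> miss, prune
    N4 x:[6,21/2] y:[23/3,32/3] z:[-11/2,23/2] -> hit [23/3,21/2] leaf, test {P2@t=19/2, P3(miss), P6(miss)}

Visited [0, 1, 7, 2, 5, 11, 4]. Tests: 7 box, 2 leaf. Nearest: P2.

== RESULT ==
7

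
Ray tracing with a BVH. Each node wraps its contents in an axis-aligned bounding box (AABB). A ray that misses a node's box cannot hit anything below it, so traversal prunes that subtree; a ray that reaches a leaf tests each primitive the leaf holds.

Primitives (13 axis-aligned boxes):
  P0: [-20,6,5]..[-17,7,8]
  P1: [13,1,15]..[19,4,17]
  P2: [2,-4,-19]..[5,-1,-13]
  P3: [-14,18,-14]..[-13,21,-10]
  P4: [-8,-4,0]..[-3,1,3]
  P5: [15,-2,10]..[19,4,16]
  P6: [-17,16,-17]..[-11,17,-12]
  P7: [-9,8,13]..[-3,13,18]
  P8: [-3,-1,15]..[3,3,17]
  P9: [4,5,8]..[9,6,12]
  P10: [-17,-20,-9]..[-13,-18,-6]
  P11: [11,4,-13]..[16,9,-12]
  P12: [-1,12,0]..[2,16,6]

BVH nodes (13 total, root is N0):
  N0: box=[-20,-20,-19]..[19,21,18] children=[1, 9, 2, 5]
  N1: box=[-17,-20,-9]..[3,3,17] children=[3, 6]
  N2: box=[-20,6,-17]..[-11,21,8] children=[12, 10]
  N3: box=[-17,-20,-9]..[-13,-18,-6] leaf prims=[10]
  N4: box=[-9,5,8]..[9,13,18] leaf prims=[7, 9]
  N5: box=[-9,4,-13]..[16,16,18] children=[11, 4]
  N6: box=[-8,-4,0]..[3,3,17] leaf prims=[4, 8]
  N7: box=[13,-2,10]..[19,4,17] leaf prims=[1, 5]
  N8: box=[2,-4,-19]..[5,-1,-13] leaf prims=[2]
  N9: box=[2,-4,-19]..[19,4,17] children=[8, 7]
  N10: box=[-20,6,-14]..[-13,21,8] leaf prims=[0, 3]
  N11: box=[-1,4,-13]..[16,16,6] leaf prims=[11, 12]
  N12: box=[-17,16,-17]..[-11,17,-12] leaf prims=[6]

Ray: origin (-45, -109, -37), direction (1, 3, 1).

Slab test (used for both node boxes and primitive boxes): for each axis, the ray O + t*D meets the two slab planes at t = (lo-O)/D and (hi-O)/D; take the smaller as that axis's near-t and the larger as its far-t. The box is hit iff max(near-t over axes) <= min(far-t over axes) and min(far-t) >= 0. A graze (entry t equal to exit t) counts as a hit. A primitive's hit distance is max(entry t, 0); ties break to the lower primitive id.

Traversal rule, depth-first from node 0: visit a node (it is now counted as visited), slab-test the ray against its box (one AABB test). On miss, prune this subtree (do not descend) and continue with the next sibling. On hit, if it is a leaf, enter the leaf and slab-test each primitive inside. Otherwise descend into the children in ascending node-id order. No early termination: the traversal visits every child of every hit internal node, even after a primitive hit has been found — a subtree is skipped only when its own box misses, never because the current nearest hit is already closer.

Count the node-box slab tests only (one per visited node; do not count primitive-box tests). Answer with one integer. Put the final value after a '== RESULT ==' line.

Trace the traversal:
N0 x:[25,64] y:[89/3,130/3] z:[18,55] -> hit [89/3,130/3], descend [1, 2, 5, 9]
  N1 x:[28,48] y:[89/3,112/3] z:[28,54] -> hit [89/3,112/3], descend [3, 6]
    N3 x:[28,32] y:[89/3,91/3] z:[28,31] -> hit [89/3,91/3] leaf, test {P10@t=89/3}
    N6 x:[37,48] y:[35,112/3] z:[37,54] -> hit [37,112/3] leaf, test {P4(miss), P8(miss)}
  N2 x:[25,34] y:[115/3,130/3] z:[20,45] -> miss, prune
  N5 x:[36,61] y:[113/3,125/3] z:[24,55] -> hit [113/3,125/3], descend [4, 11]
    N4 x:[36,54] y:[38,122/3] z:[45,55] -> miss, prune
    N11 x:[44,61] y:[113/3,125/3] z:[24,43] -> miss, prune
  N9 x:[47,64] y:[35,113/3] z:[18,54] -> miss, prune

order=[0, 1, 3, 6, 2, 5, 4, 11, 9]  |boxes|=9  |leaves|=2  hit=P10

== RESULT ==
9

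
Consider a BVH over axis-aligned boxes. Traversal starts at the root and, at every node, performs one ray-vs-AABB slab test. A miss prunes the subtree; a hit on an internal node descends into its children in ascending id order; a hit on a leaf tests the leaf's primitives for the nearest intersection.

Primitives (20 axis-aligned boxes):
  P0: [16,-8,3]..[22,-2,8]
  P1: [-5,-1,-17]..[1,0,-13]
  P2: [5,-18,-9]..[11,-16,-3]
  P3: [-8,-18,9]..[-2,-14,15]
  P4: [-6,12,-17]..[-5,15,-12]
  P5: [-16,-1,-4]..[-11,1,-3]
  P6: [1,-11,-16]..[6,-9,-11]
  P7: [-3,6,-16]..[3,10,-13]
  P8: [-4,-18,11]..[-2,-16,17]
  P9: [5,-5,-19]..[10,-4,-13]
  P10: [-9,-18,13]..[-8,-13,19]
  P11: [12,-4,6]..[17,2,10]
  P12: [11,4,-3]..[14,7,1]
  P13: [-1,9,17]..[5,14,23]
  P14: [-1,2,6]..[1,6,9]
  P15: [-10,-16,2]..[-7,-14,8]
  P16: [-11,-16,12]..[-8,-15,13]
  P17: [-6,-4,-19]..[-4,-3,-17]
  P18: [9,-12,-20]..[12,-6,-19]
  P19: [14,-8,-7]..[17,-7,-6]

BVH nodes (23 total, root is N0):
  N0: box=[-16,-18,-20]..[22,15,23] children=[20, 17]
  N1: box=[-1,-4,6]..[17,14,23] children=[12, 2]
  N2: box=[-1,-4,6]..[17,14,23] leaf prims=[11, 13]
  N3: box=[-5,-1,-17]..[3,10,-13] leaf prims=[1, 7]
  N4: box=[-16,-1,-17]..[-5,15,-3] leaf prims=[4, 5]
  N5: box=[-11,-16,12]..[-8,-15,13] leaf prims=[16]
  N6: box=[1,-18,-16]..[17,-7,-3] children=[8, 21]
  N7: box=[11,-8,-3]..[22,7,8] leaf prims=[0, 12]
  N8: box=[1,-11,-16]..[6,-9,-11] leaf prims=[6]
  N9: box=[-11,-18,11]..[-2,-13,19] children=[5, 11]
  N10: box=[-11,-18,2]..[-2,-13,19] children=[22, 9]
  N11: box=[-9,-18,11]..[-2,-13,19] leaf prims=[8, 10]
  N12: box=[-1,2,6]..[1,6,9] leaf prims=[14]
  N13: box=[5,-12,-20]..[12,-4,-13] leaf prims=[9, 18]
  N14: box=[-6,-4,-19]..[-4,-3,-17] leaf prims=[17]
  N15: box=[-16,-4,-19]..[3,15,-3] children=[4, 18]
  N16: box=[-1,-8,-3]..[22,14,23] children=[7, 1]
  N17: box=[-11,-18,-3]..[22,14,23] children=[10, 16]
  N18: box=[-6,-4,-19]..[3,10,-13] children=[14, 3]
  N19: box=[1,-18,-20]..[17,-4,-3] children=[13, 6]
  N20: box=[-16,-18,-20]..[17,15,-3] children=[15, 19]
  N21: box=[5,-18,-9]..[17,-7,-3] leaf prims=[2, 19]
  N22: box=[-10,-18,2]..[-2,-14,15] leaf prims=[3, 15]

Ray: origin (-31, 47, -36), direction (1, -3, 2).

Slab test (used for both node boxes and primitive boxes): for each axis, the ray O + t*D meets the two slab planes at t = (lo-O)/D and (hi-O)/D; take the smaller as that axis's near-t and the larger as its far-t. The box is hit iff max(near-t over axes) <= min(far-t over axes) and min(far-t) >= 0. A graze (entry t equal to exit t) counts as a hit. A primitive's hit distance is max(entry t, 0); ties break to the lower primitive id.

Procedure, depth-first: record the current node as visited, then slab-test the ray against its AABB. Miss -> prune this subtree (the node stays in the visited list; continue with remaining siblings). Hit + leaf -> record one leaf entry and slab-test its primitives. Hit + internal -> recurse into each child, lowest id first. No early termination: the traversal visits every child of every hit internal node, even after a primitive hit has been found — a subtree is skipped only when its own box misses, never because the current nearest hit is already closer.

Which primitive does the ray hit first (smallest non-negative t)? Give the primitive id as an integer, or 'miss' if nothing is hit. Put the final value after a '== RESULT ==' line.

Traverse from the root:
N0 x:[15,53] y:[32/3,65/3] z:[8,59/2] -> hit [15,65/3], descend [17, 20]
  N17 x:[20,53] y:[11,65/3] z:[33/2,59/2] -> hit [20,65/3], descend [10, 16]
    N10 x:[20,29] y:[20,65/3] z:[19,55/2] -> hit [20,65/3], descend [9, 22]
      N9 x:[20,29] y:[20,65/3] z:[47/2,55/2] -> miss, prune
      N22 x:[21,29] y:[61/3,65/3] z:[19,51/2] -> hit [21,65/3] leaf, test {P3(miss), P15@t=21}
    N16 x:[30,53] y:[11,55/3] z:[33/2,59/2] -> miss, prune
  N20 x:[15,48] y:[32/3,65/3] z:[8,33/2] -> hit [15,33/2], descend [15, 19]
    N15 x:[15,34] y:[32/3,17] z:[17/2,33/2] -> hit [15,33/2], descend [4, 18]
      N4 x:[15,26] y:[32/3,16] z:[19/2,33/2] -> hit [15,16] leaf, test {P4(miss), P5@t=16}
      N18 x:[25,34] y:[37/3,17] z:[17/2,23/2] -> miss, prune
    N19 x:[32,48] y:[17,65/3] z:[8,33/2] -> miss, prune

11 AABB tests over nodes [0, 17, 10, 9, 22, 16, 20, 15, 4, 18, 19]; 2 leaves entered; closest P5.

== RESULT ==
5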